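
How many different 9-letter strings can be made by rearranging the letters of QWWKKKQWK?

1260

QWWKKKQWK has 9 letters with K appearing 4 times, Q appearing twice, and W appearing 3 times.
The number of distinct arrangements is 9!/(4!·3!·2!) = 362880/288 = 1260.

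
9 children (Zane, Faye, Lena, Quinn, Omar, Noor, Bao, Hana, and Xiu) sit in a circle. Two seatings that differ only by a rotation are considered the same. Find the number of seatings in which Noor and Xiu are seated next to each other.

10080

Treat {Noor, Xiu} as one unit (2 internal orders) and seat the resulting 8 units around the table: (7)! circular arrangements.
So 2 × (7)! = 2 × 5040 = 10080.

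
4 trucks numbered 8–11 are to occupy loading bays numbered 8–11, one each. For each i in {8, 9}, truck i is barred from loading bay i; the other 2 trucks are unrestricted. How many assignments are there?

14

Let Aᵢ (for i ∈ {8, 9}) be the placements that put truck i in its forbidden loading bay. Any j of these fix j positions, leaving (4−j)! ways to fill the rest, and there are C(2,j) ways to pick which j.
By inclusion–exclusion, the number of valid placements is Σ_{j=0}^{2} (−1)^j C(2,j)·(4−j)!.
Computing: 24 − 12 + 2 = 14.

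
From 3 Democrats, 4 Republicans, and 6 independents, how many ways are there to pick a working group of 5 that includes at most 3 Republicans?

Split by how many Republicans are chosen (0 through 3).
Sum: C(4,0)·C(9,5) + C(4,1)·C(9,4) + C(4,2)·C(9,3) + C(4,3)·C(9,2) = 126 + 504 + 504 + 144 = 1278.

1278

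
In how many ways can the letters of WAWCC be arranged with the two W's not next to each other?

18

There are 5!/(2!·2!) = 30 arrangements of WAWCC in total.
Arrangements with the W's together: treat WW as one letter, giving (4)!/(2!) = 12.
Subtracting, 30 − 12 = 18 arrangements keep the W's apart.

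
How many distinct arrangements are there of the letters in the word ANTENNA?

420

ANTENNA has 7 letters with A appearing twice and N appearing 3 times.
The number of distinct arrangements is 7!/(3!·2!) = 5040/12 = 420.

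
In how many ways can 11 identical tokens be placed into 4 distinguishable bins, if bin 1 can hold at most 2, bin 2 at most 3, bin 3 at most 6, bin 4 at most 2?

By stars and bars, unrestricted non-negative solutions to x_1+…+x_4 = 11 number C(11+3,3) = 364.
Subtract solutions that violate a single cap (substitute x_i' = x_i − (cap_i+1)): x_1 ≥ 3 gives C(11,3) = 165; x_2 ≥ 4 gives C(10,3) = 120; x_3 ≥ 7 gives C(7,3) = 35; x_4 ≥ 3 gives C(11,3) = 165. Together 485.
Add back pairs where two caps are both exceeded: 35 + 4 + 56 + 1 + 35 + 4 = 135.
Subtract triples: 0 + 4 + 0 + 0 = 4.
By inclusion–exclusion the count is 364 − 485 + 135 − 4 = 10.

10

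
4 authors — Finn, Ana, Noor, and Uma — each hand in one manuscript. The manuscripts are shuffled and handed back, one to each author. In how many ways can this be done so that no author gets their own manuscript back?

9

Count assignments avoiding every fixed point. For any j of the 4 authors fixed to their own manuscript, the other 4−j can be arranged in (4−j)! ways.
By inclusion–exclusion this is Σ_{j=0}^{4} (−1)^j C(4,j)·(4−j)!.
Computing: 24 − 24 + 12 − 4 + 1 = 9.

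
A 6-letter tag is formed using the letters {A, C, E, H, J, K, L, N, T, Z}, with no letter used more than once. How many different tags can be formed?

151200

Choose and order 6 of the 10 symbols: the first letter has 10 options, the next 9, and so on down to 5.
That product is 10 × 9 × 8 × 7 × 6 × 5 = 151200.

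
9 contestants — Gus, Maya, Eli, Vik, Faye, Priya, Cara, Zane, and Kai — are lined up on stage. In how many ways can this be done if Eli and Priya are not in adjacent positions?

Of the 9! = 362880 arrangements, those with Eli and Priya adjacent number 2 × 8! = 80640 (treat the pair as a block with 2 internal orders).
So 362880 − 80640 = 282240 arrangements keep them apart.

282240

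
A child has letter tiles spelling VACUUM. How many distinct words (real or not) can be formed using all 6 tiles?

360

The 6 letters of VACUUM have repeats: U appearing twice.
The number of distinct arrangements is 6!/(2!) = 720/2 = 360.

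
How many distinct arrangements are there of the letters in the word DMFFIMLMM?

7560

Letter multiplicities in DMFFIMLMM: D×1, F×2, I×1, L×1, M×4.
The number of distinct arrangements is 9!/(4!·2!) = 362880/48 = 7560.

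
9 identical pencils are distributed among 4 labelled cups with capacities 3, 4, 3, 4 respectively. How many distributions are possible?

46

By stars and bars, unrestricted non-negative solutions to x_1+…+x_4 = 9 number C(9+3,3) = 220.
Subtract solutions that violate a single cap (substitute x_i' = x_i − (cap_i+1)): x_1 ≥ 4 gives C(8,3) = 56; x_2 ≥ 5 gives C(7,3) = 35; x_3 ≥ 4 gives C(8,3) = 56; x_4 ≥ 5 gives C(7,3) = 35. Together 182.
Add back pairs where two caps are both exceeded: 1 + 4 + 1 + 1 + 0 + 1 = 8.
By inclusion–exclusion the count is 220 − 182 + 8 = 46.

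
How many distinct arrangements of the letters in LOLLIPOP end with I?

210

Fix I in the last position and arrange the remaining 7 letters.
Those 7 letters have L appearing 3 times, O appearing twice, and P appearing twice, giving (7)!/(3!·2!·2!) = 210.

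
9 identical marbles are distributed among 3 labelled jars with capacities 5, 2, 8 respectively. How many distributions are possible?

17

Ignoring the caps, the number of non-negative solutions to x_1+…+x_3 = 9 is C(11,2) = 55.
Subtract solutions that violate a single cap (substitute x_i' = x_i − (cap_i+1)): x_1 ≥ 6 gives C(5,2) = 10; x_2 ≥ 3 gives C(8,2) = 28; x_3 ≥ 9 gives C(2,2) = 1. Together 39.
Add back pairs where two caps are both exceeded: 1 + 0 + 0 = 1.
By inclusion–exclusion the count is 55 − 39 + 1 = 17.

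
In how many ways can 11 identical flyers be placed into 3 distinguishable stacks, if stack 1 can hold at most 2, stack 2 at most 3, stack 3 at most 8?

By stars and bars, unrestricted non-negative solutions to x_1+…+x_3 = 11 number C(11+2,2) = 78.
Subtract solutions that violate a single cap (substitute x_i' = x_i − (cap_i+1)): x_1 ≥ 3 gives C(10,2) = 45; x_2 ≥ 4 gives C(9,2) = 36; x_3 ≥ 9 gives C(4,2) = 6. Together 87.
Add back pairs where two caps are both exceeded: 15 + 0 + 0 = 15.
By inclusion–exclusion the count is 78 − 87 + 15 = 6.

6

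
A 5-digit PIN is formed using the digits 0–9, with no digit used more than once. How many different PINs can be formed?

30240

With no repetition, fill the 5 digits in order: 10 choices, then 9, down to 6.
10 × 9 × 8 × 7 × 6 = 30240.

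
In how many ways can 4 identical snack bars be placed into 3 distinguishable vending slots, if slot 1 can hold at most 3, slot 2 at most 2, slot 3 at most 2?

By stars and bars, unrestricted non-negative solutions to x_1+…+x_3 = 4 number C(4+2,2) = 15.
Subtract solutions that violate a single cap (substitute x_i' = x_i − (cap_i+1)): x_1 ≥ 4 gives C(2,2) = 1; x_2 ≥ 3 gives C(3,2) = 3; x_3 ≥ 3 gives C(3,2) = 3. Together 7.
No two caps can be exceeded simultaneously, so the pair terms are all 0.
By inclusion–exclusion the count is 15 − 7 + 0 = 8.

8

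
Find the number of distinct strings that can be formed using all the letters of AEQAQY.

AEQAQY has 6 letters with A appearing twice and Q appearing twice.
Dividing 6! = 720 by 2!·2! = 4 for the repeated letters gives 180.

180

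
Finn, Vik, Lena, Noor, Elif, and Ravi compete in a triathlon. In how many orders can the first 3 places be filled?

120

This is an ordered selection of 3 from 6: P(6,3).
That gives 6 × 5 × 4 = 120.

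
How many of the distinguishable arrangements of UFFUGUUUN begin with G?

168

With the first slot taken by G, it remains to arrange the other 8 letters (UFFUUUUN).
Those 8 letters have F appearing twice and U appearing 5 times, giving (8)!/(5!·2!) = 168.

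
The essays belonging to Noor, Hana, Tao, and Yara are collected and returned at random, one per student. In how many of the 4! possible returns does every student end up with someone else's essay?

9

Count assignments avoiding every fixed point. For any j of the 4 students fixed to their own essay, the other 4−j can be arranged in (4−j)! ways.
By inclusion–exclusion this is Σ_{j=0}^{4} (−1)^j C(4,j)·(4−j)!.
Computing: 24 − 24 + 12 − 4 + 1 = 9.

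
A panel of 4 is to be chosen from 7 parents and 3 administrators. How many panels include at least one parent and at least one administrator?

With no constraint there are C(10,4) = 210 possible selections.
Selections missing a whole group: no parents → C(3,4) = 0; no administrators → C(7,4) = 35.
Both groups omitted at once is impossible, so 210 − 35 = 175.

175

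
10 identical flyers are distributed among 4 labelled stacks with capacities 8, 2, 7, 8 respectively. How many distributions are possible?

By stars and bars, unrestricted non-negative solutions to x_1+…+x_4 = 10 number C(10+3,3) = 286.
Subtract solutions that violate a single cap (substitute x_i' = x_i − (cap_i+1)): x_1 ≥ 9 gives C(4,3) = 4; x_2 ≥ 3 gives C(10,3) = 120; x_3 ≥ 8 gives C(5,3) = 10; x_4 ≥ 9 gives C(4,3) = 4. Together 138.
No two caps can be exceeded simultaneously, so the pair terms are all 0.
By inclusion–exclusion the count is 286 − 138 + 0 = 148.

148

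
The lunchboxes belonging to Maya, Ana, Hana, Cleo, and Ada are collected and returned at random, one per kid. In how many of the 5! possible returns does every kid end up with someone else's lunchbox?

44

This is the derangement count D_5: permutations of 5 items with no fixed point.
By inclusion–exclusion this is Σ_{j=0}^{5} (−1)^j C(5,j)·(5−j)!.
Computing: 120 − 120 + 60 − 20 + 5 − 1 = 44.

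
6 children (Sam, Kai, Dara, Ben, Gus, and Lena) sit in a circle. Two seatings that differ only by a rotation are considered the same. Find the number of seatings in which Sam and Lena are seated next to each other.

Treat {Sam, Lena} as one unit (2 internal orders) and seat the resulting 5 units around the table: (4)! circular arrangements.
So 2 × (4)! = 2 × 24 = 48.

48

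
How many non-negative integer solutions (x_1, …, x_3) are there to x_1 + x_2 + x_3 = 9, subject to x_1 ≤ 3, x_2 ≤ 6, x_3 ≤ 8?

Without the upper bounds there are C(11,2) = 55 ways to split 9 among 3 variables.
Subtract solutions that violate a single cap (substitute x_i' = x_i − (cap_i+1)): x_1 ≥ 4 gives C(7,2) = 21; x_2 ≥ 7 gives C(4,2) = 6; x_3 ≥ 9 gives C(2,2) = 1. Together 28.
No two caps can be exceeded simultaneously, so the pair terms are all 0.
By inclusion–exclusion the count is 55 − 28 + 0 = 27.

27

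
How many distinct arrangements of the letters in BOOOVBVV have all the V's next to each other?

Treat the 3 copies of V as a single block. The multiset to arrange is then {VVV, B, B, O, O, O}, 6 items in all.
That gives (6)!/(3!·2!) = 60 arrangements.

60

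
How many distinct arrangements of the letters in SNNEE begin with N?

With the first slot taken by N, it remains to arrange the other 4 letters (SNEE).
Those 4 letters have E appearing twice, giving (4)!/(2!) = 12.

12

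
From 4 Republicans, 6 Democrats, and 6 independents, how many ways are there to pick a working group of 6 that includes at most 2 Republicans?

Split by how many Republicans are chosen (0 through 2).
Sum: C(4,0)·C(12,6) + C(4,1)·C(12,5) + C(4,2)·C(12,4) = 924 + 3168 + 2970 = 7062.

7062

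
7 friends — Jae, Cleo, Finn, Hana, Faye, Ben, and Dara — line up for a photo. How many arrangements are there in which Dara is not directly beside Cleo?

Of the 7! = 5040 arrangements, those with Dara and Cleo adjacent number 2 × 6! = 1440 (treat the pair as a block with 2 internal orders).
So 5040 − 1440 = 3600 arrangements keep them apart.

3600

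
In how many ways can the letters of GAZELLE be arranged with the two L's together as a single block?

Treat the 2 copies of L as a single block. The multiset to arrange is then {LL, A, E, E, G, Z}, 6 items in all.
That gives (6)!/(2!) = 360 arrangements.

360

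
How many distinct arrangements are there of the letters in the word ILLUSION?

10080

Letter multiplicities in ILLUSION: I×2, L×2, N×1, O×1, S×1, U×1.
Dividing 8! = 40320 by 2!·2! = 4 for the repeated letters gives 10080.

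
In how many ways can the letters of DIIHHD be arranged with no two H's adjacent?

Total arrangements of DIIHHD: 6!/(2!·2!·2!) = 90.
Arrangements with the H's together: treat HH as one letter, giving (5)!/(2!·2!) = 30.
Hence 90 − 30 = 60.

60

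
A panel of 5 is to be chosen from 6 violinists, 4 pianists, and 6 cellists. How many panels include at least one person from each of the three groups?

Total 5-person selections from all 16: C(16,5) = 4368.
Selections missing a whole group: no violinists → C(10,5) = 252; no pianists → C(12,5) = 792; no cellists → C(10,5) = 252.
Add back selections omitting two groups (i.e. drawn from a single group): C(6,5) + C(4,5) + C(6,5) = 12.
By inclusion–exclusion: 4368 − 1296 + 12 = 3084.

3084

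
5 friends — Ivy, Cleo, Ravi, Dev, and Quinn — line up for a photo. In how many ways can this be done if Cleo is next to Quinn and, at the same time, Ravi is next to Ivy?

Treat {Cleo,Quinn} as one block (2 orders) and {Ravi,Ivy} as another (2 orders).
That leaves 3 units to arrange: 2 × 2 × 3! = 4 × 6 = 24.

24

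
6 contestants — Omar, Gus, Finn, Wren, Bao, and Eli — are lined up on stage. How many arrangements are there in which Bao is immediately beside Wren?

Glue Bao and Wren into one block (2 internal orders), leaving 5 units to arrange in a row.
So the count is 2·(5)! = 240.

240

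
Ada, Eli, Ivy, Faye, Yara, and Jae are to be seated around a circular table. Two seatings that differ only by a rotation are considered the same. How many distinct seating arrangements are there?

Seat Ada anywhere (absorbing the rotational symmetry), then permute the other 5: (5)! = 120.

120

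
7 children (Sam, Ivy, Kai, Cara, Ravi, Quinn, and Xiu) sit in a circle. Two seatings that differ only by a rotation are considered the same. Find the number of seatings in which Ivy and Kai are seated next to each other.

240

Treat {Ivy, Kai} as one unit (2 internal orders) and seat the resulting 6 units around the table: (5)! circular arrangements.
So 2 × (5)! = 2 × 120 = 240.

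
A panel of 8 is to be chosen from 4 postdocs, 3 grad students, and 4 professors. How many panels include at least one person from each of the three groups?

Unrestricted: C(11,8) = 165 ways to pick any 8 of the 11.
Selections missing a whole group: no postdocs → C(7,8) = 0; no grad students → C(8,8) = 1; no professors → C(7,8) = 0.
Add back selections omitting two groups (i.e. drawn from a single group): C(4,8) + C(3,8) + C(4,8) = 0.
By inclusion–exclusion: 165 − 1 + 0 = 164.

164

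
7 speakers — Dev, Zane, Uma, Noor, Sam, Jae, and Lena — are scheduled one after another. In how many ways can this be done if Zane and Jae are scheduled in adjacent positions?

Place the 5 others and the Zane-Jae pair as 6 objects in a line; the pair has 2 internal arrangements.
That gives 2 × 6! = 2 × 720 = 1440.

1440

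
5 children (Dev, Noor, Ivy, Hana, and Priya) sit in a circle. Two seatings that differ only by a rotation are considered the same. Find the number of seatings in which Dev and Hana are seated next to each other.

12

Treat {Dev, Hana} as one unit (2 internal orders) and seat the resulting 4 units around the table: (3)! circular arrangements.
So 2 × (3)! = 2 × 6 = 12.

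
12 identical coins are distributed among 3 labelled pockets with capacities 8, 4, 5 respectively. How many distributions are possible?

Without the upper bounds there are C(14,2) = 91 ways to split 12 among 3 pockets.
Subtract solutions that violate a single cap (substitute x_i' = x_i − (cap_i+1)): x_1 ≥ 9 gives C(5,2) = 10; x_2 ≥ 5 gives C(9,2) = 36; x_3 ≥ 6 gives C(8,2) = 28. Together 74.
Add back pairs where two caps are both exceeded: 0 + 0 + 3 = 3.
By inclusion–exclusion the count is 91 − 74 + 3 = 20.

20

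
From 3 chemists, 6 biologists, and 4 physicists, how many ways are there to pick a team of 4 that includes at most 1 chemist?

570

Split by how many chemists are chosen (0 through 1).
Sum: C(3,0)·C(10,4) + C(3,1)·C(10,3) = 210 + 360 = 570.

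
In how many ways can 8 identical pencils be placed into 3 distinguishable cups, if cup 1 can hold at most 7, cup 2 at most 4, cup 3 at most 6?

By stars and bars, unrestricted non-negative solutions to x_1+…+x_3 = 8 number C(8+2,2) = 45.
Subtract solutions that violate a single cap (substitute x_i' = x_i − (cap_i+1)): x_1 ≥ 8 gives C(2,2) = 1; x_2 ≥ 5 gives C(5,2) = 10; x_3 ≥ 7 gives C(3,2) = 3. Together 14.
No two caps can be exceeded simultaneously, so the pair terms are all 0.
By inclusion–exclusion the count is 45 − 14 + 0 = 31.

31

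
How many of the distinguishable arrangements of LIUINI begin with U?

20

Fix U in the first position and arrange the remaining 5 letters.
Those 5 letters have I appearing 3 times, giving (5)!/(3!) = 20.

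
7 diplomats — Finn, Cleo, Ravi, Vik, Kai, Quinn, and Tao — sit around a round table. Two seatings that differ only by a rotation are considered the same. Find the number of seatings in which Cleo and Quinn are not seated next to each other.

480

All circular seatings of 7 people number (6)! = 720.
Seatings with Cleo beside Quinn: treat them as a block with 2 internal orders, giving 2 × (5)! = 240.
Subtracting, 720 − 240 = 480.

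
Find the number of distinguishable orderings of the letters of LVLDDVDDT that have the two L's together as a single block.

840

Treat the 2 copies of L as a single block. The multiset to arrange is then {LL, D, D, D, D, T, V, V}, 8 items in all.
That gives (8)!/(4!·2!) = 840 arrangements.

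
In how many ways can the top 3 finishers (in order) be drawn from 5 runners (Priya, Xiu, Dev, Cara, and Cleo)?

60

There are 5 choices for 1st place, 4 for 2nd, and 3 for 3rd.
That gives 5 × 4 × 3 = 60.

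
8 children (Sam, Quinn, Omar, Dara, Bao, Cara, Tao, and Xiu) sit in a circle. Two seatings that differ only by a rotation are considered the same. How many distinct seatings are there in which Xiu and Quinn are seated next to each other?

Glue Xiu and Quinn into a block (2 internal orders). Seating 7 units around a circle gives (6)! arrangements.
So 2 × (6)! = 2 × 720 = 1440.

1440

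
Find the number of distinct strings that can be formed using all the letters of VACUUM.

Letter multiplicities in VACUUM: A×1, C×1, M×1, U×2, V×1.
The number of distinct arrangements is 6!/(2!) = 720/2 = 360.

360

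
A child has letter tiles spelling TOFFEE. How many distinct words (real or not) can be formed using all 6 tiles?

180

The 6 letters of TOFFEE have repeats: E appearing twice and F appearing twice.
Dividing 6! = 720 by 2!·2! = 4 for the repeated letters gives 180.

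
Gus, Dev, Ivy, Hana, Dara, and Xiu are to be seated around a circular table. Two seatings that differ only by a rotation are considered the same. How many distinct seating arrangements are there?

Seat Gus anywhere (absorbing the rotational symmetry), then permute the other 5: (5)! = 120.

120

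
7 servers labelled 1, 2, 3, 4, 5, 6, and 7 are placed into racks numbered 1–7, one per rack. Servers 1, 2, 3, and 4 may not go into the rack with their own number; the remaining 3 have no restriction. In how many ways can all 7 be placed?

2790

Let Aᵢ (for 1 ≤ i ≤ 4) be the placements that put server i in its forbidden rack. Any j of these fix j positions, leaving (7−j)! ways to fill the rest, and there are C(4,j) ways to pick which j.
By inclusion–exclusion, the number of valid placements is Σ_{j=0}^{4} (−1)^j C(4,j)·(7−j)!.
Computing: 5040 − 2880 + 720 − 96 + 6 = 2790.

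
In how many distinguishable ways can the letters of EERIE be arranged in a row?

EERIE has 5 letters with E appearing 3 times.
Dividing 5! = 120 by 3! = 6 for the repeated letters gives 20.

20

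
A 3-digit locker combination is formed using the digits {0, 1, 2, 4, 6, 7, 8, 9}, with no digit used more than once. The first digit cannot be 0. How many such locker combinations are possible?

The first digit has 8−1 = 7 choices (anything except 0).
The remaining 2 digits are filled from the other 7 symbols without repetition: 7 × 6 = 42.
Total: 7 × 42 = 294.

294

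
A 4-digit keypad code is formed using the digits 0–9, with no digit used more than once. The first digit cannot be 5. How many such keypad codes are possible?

4536

The first digit has 10−1 = 9 choices (anything except 5).
The remaining 3 digits are filled from the other 9 symbols without repetition: 9 × 8 × 7 = 504.
Total: 9 × 504 = 4536.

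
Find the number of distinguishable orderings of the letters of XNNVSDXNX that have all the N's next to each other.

Treat the 3 copies of N as a single block. The multiset to arrange is then {NNN, D, S, V, X, X, X}, 7 items in all.
That gives (7)!/(3!) = 840 arrangements.

840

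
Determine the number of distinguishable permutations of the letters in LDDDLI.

Letter multiplicities in LDDDLI: D×3, I×1, L×2.
So there are 6! / (3!·2!) = 60 distinguishable arrangements.

60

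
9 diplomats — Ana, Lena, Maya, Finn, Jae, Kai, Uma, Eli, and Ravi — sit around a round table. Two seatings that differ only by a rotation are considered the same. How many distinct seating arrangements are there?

40320

Around a circle, 9 distinct people have 9!/9 = (8)! = 40320 rotationally distinct seatings.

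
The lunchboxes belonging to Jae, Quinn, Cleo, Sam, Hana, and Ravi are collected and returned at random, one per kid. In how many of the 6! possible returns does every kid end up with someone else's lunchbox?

265

Count assignments avoiding every fixed point. For any j of the 6 kids fixed to their own lunchbox, the other 6−j can be arranged in (6−j)! ways.
By inclusion–exclusion this is Σ_{j=0}^{6} (−1)^j C(6,j)·(6−j)!.
Computing: 720 − 720 + 360 − 120 + 30 − 6 + 1 = 265.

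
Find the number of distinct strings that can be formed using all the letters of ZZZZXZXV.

The 8 letters of ZZZZXZXV have repeats: X appearing twice and Z appearing 5 times.
The number of distinct arrangements is 8!/(5!·2!) = 40320/240 = 168.

168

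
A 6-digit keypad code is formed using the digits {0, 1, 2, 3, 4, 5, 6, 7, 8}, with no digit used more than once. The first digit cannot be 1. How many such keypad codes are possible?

53760

The first digit has 9−1 = 8 choices (anything except 1).
The remaining 5 digits are filled from the other 8 symbols without repetition: 8 × 7 × 6 × 5 × 4 = 6720.
Total: 8 × 6720 = 53760.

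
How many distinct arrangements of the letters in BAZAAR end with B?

Fix B in the last position and arrange the remaining 5 letters.
Those 5 letters have A appearing 3 times, giving (5)!/(3!) = 20.

20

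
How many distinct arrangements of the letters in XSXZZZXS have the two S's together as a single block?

Treat the 2 copies of S as a single block. The multiset to arrange is then {SS, X, X, X, Z, Z, Z}, 7 items in all.
That gives (7)!/(3!·3!) = 140 arrangements.

140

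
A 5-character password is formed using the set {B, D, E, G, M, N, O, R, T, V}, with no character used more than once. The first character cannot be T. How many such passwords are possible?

27216

The first character has 10−1 = 9 choices (anything except T).
The remaining 4 characters are filled from the other 9 symbols without repetition: 9 × 8 × 7 × 6 = 3024.
Total: 9 × 3024 = 27216.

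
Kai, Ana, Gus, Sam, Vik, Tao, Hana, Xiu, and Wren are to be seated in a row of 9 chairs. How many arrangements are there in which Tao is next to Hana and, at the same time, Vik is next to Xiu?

Treat {Tao,Hana} as one block (2 orders) and {Vik,Xiu} as another (2 orders).
That leaves 7 units to arrange: 2 × 2 × 7! = 4 × 5040 = 20160.

20160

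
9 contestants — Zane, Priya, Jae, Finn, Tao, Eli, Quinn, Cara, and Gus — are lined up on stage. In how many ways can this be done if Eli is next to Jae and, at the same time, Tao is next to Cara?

20160

Treat {Eli,Jae} as one block (2 orders) and {Tao,Cara} as another (2 orders).
That leaves 7 units to arrange: 2 × 2 × 7! = 4 × 5040 = 20160.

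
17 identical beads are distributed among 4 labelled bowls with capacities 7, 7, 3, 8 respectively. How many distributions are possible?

Ignoring the caps, the number of non-negative solutions to x_1+…+x_4 = 17 is C(20,3) = 1140.
Subtract solutions that violate a single cap (substitute x_i' = x_i − (cap_i+1)): x_1 ≥ 8 gives C(12,3) = 220; x_2 ≥ 8 gives C(12,3) = 220; x_3 ≥ 4 gives C(16,3) = 560; x_4 ≥ 9 gives C(11,3) = 165. Together 1165.
Add back pairs where two caps are both exceeded: 4 + 56 + 1 + 56 + 1 + 35 = 153.
By inclusion–exclusion the count is 1140 − 1165 + 153 = 128.

128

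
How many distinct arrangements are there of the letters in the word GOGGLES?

GOGGLES has 7 letters with G appearing 3 times.
So there are 7! / (3!) = 840 distinguishable arrangements.

840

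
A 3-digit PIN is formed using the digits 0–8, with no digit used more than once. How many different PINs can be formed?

This is a permutation of 3 out of 9: P(9,3) = 9!/6!.
That product is 9 × 8 × 7 = 504.

504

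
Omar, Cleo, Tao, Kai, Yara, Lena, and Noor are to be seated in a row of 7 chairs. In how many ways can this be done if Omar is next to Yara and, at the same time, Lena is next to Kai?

480

Treat {Omar,Yara} as one block (2 orders) and {Lena,Kai} as another (2 orders).
That leaves 5 units to arrange: 2 × 2 × 5! = 4 × 120 = 480.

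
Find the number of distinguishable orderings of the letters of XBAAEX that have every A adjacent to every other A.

Treat the 2 copies of A as a single block. The multiset to arrange is then {AA, B, E, X, X}, 5 items in all.
That gives (5)!/(2!) = 60 arrangements.

60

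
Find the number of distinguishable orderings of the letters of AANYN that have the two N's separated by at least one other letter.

18

Total arrangements of AANYN: 5!/(2!·2!) = 30.
If the two N's are adjacent, glue them into one block, leaving 4 items to arrange: (4)!/(2!) = 12 ways.
Hence 30 − 12 = 18.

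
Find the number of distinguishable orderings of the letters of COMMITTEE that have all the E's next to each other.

Treat the 2 copies of E as a single block. The multiset to arrange is then {EE, C, I, M, M, O, T, T}, 8 items in all.
That gives (8)!/(2!·2!) = 10080 arrangements.

10080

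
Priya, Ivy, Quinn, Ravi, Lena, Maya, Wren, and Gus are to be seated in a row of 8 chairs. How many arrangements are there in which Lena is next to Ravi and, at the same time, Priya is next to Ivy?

Treat {Lena,Ravi} as one block (2 orders) and {Priya,Ivy} as another (2 orders).
That leaves 6 units to arrange: 2 × 2 × 6! = 4 × 720 = 2880.

2880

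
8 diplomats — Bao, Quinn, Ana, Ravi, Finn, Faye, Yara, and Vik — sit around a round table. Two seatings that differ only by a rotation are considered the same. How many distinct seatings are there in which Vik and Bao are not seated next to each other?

Without the restriction there are (7)! = 5040 seatings.
Seatings with Vik beside Bao: treat them as a block with 2 internal orders, giving 2 × (6)! = 1440.
Subtracting, 5040 − 1440 = 3600.

3600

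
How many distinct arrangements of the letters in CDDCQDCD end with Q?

With the last slot taken by Q, it remains to arrange the other 7 letters (CDDCDCD).
Those 7 letters have C appearing 3 times and D appearing 4 times, giving (7)!/(4!·3!) = 35.

35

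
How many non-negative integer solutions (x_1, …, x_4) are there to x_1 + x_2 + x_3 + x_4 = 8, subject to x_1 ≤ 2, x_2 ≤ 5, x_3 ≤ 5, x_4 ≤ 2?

43

Ignoring the caps, the number of non-negative solutions to x_1+…+x_4 = 8 is C(11,3) = 165.
Subtract solutions that violate a single cap (substitute x_i' = x_i − (cap_i+1)): x_1 ≥ 3 gives C(8,3) = 56; x_2 ≥ 6 gives C(5,3) = 10; x_3 ≥ 6 gives C(5,3) = 10; x_4 ≥ 3 gives C(8,3) = 56. Together 132.
Add back pairs where two caps are both exceeded: 0 + 0 + 10 + 0 + 0 + 0 = 10.
By inclusion–exclusion the count is 165 − 132 + 10 = 43.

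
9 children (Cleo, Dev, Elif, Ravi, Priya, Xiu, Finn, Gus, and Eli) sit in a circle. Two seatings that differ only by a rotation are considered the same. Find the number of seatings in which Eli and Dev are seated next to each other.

10080

Glue Eli and Dev into a block (2 internal orders). Seating 8 units around a circle gives (7)! arrangements.
So 2 × (7)! = 2 × 5040 = 10080.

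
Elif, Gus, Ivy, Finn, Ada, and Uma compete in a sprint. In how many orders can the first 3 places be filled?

This is an ordered selection of 3 from 6: P(6,3).
That gives 6 × 5 × 4 = 120.

120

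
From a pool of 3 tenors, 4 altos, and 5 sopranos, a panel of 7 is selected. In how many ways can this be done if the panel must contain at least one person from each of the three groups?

747

Total 7-person selections from all 12: C(12,7) = 792.
Selections missing a whole group: no tenors → C(9,7) = 36; no altos → C(8,7) = 8; no sopranos → C(7,7) = 1.
Add back selections omitting two groups (i.e. drawn from a single group): C(3,7) + C(4,7) + C(5,7) = 0.
By inclusion–exclusion: 792 − 45 + 0 = 747.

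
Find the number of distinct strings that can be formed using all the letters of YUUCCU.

60

Letter multiplicities in YUUCCU: C×2, U×3, Y×1.
The number of distinct arrangements is 6!/(3!·2!) = 720/12 = 60.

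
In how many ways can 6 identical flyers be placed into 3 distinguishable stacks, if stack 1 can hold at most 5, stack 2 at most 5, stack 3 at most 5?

Without the upper bounds there are C(8,2) = 28 ways to split 6 among 3 stacks.
Subtract solutions that violate a single cap (substitute x_i' = x_i − (cap_i+1)): x_1 ≥ 6 gives C(2,2) = 1; x_2 ≥ 6 gives C(2,2) = 1; x_3 ≥ 6 gives C(2,2) = 1. Together 3.
No two caps can be exceeded simultaneously, so the pair terms are all 0.
By inclusion–exclusion the count is 28 − 3 + 0 = 25.

25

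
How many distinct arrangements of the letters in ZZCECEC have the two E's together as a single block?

60

Treat the 2 copies of E as a single block. The multiset to arrange is then {EE, C, C, C, Z, Z}, 6 items in all.
That gives (6)!/(3!·2!) = 60 arrangements.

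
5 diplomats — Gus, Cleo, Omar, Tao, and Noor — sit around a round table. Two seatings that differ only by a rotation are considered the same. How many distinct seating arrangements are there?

Around a circle, 5 distinct people have 5!/5 = (4)! = 24 rotationally distinct seatings.

24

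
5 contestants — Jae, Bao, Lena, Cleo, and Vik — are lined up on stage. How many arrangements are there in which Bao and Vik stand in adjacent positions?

48

Glue Bao and Vik into one block (2 internal orders), leaving 4 units to arrange in a row.
That gives 2 × 4! = 2 × 24 = 48.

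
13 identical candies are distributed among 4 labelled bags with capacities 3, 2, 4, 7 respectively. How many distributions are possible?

By stars and bars, unrestricted non-negative solutions to x_1+…+x_4 = 13 number C(13+3,3) = 560.
Subtract solutions that violate a single cap (substitute x_i' = x_i − (cap_i+1)): x_1 ≥ 4 gives C(12,3) = 220; x_2 ≥ 3 gives C(13,3) = 286; x_3 ≥ 5 gives C(11,3) = 165; x_4 ≥ 8 gives C(8,3) = 56. Together 727.
Add back pairs where two caps are both exceeded: 84 + 35 + 4 + 56 + 10 + 1 = 190.
Subtract triples: 4 + 0 + 0 + 0 = 4.
By inclusion–exclusion the count is 560 − 727 + 190 − 4 = 19.

19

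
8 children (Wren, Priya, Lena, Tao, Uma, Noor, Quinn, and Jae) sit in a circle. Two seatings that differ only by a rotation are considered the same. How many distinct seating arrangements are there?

Seat Wren anywhere (absorbing the rotational symmetry), then permute the other 7: (7)! = 5040.

5040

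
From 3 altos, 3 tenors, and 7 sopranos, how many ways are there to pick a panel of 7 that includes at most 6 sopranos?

Split by how many sopranos are chosen (0 through 6).
Sum: C(7,0)·C(6,7) + C(7,1)·C(6,6) + C(7,2)·C(6,5) + C(7,3)·C(6,4) + C(7,4)·C(6,3) + C(7,5)·C(6,2) + C(7,6)·C(6,1) = 0 + 7 + 126 + 525 + 700 + 315 + 42 = 1715.

1715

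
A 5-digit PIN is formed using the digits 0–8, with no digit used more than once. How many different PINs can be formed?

Choose and order 5 of the 9 symbols: the first digit has 9 options, the next 8, and so on down to 5.
That product is 9 × 8 × 7 × 6 × 5 = 15120.

15120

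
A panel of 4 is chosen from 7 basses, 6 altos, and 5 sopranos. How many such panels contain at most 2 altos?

2805

Split by how many altos are chosen (0 through 2).
Sum: C(6,0)·C(12,4) + C(6,1)·C(12,3) + C(6,2)·C(12,2) = 495 + 1320 + 990 = 2805.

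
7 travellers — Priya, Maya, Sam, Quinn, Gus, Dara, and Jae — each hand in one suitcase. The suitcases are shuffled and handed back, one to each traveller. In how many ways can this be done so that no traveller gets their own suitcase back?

1854

Let Aᵢ be the assignments in which traveller i gets their own suitcase. We want the size of the complement of A₁∪…∪A_7.
By inclusion–exclusion this is Σ_{j=0}^{7} (−1)^j C(7,j)·(7−j)!.
Computing: 5040 − 5040 + 2520 − 840 + 210 − 42 + 7 − 1 = 1854.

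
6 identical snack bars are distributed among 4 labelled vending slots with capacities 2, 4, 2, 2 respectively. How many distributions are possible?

Ignoring the caps, the number of non-negative solutions to x_1+…+x_4 = 6 is C(9,3) = 84.
Subtract solutions that violate a single cap (substitute x_i' = x_i − (cap_i+1)): x_1 ≥ 3 gives C(6,3) = 20; x_2 ≥ 5 gives C(4,3) = 4; x_3 ≥ 3 gives C(6,3) = 20; x_4 ≥ 3 gives C(6,3) = 20. Together 64.
Add back pairs where two caps are both exceeded: 0 + 1 + 1 + 0 + 0 + 1 = 3.
By inclusion–exclusion the count is 84 − 64 + 3 = 23.

23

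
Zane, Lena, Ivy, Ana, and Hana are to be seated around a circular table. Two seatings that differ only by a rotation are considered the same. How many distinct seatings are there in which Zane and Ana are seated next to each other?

Glue Zane and Ana into a block (2 internal orders). Seating 4 units around a circle gives (3)! arrangements.
So 2 × (3)! = 2 × 6 = 12.

12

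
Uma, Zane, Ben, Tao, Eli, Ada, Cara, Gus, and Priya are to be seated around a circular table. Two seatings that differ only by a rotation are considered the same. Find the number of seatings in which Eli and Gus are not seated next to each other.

30240

Without the restriction there are (8)! = 40320 seatings.
Seatings with Eli beside Gus: treat them as a block with 2 internal orders, giving 2 × (7)! = 10080.
Subtracting, 40320 − 10080 = 30240.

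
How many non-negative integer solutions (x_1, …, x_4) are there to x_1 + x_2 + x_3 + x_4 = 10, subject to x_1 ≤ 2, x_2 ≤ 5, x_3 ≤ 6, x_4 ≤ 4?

Without the upper bounds there are C(13,3) = 286 ways to split 10 among 4 variables.
Subtract solutions that violate a single cap (substitute x_i' = x_i − (cap_i+1)): x_1 ≥ 3 gives C(10,3) = 120; x_2 ≥ 6 gives C(7,3) = 35; x_3 ≥ 7 gives C(6,3) = 20; x_4 ≥ 5 gives C(8,3) = 56. Together 231.
Add back pairs where two caps are both exceeded: 4 + 1 + 10 + 0 + 0 + 0 = 15.
By inclusion–exclusion the count is 286 − 231 + 15 = 70.

70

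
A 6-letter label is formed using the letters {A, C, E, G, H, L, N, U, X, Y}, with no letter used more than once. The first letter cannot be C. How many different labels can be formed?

The first letter has 10−1 = 9 choices (anything except C).
The remaining 5 letters are filled from the other 9 symbols without repetition: 9 × 8 × 7 × 6 × 5 = 15120.
Total: 9 × 15120 = 136080.

136080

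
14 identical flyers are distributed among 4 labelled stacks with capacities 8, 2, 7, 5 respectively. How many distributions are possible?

Ignoring the caps, the number of non-negative solutions to x_1+…+x_4 = 14 is C(17,3) = 680.
Subtract solutions that violate a single cap (substitute x_i' = x_i − (cap_i+1)): x_1 ≥ 9 gives C(8,3) = 56; x_2 ≥ 3 gives C(14,3) = 364; x_3 ≥ 8 gives C(9,3) = 84; x_4 ≥ 6 gives C(11,3) = 165. Together 669.
Add back pairs where two caps are both exceeded: 10 + 0 + 0 + 20 + 56 + 1 = 87.
By inclusion–exclusion the count is 680 − 669 + 87 = 98.

98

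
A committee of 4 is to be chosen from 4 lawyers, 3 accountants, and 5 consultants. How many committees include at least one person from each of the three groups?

270

Total 4-person selections from all 12: C(12,4) = 495.
Subtract selections that omit an entire group: no lawyers → C(8,4) = 70; no accountants → C(9,4) = 126; no consultants → C(7,4) = 35.
Add back selections omitting two groups (i.e. drawn from a single group): C(4,4) + C(3,4) + C(5,4) = 6.
By inclusion–exclusion: 495 − 231 + 6 = 270.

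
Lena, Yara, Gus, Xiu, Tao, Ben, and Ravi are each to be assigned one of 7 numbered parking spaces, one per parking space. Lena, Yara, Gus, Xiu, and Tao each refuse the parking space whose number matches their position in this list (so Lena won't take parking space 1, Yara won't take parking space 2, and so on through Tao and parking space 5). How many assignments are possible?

Let Aᵢ (for 1 ≤ i ≤ 5) be the placements that put person i in their forbidden parking space. Any j of these fix j positions, leaving (7−j)! ways to fill the rest, and there are C(5,j) ways to pick which j.
By inclusion–exclusion, the number of valid placements is Σ_{j=0}^{5} (−1)^j C(5,j)·(7−j)!.
Computing: 5040 − 3600 + 1200 − 240 + 30 − 2 = 2428.

2428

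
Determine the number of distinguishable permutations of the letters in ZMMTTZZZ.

420

Letter multiplicities in ZMMTTZZZ: M×2, T×2, Z×4.
Dividing 8! = 40320 by 4!·2!·2! = 96 for the repeated letters gives 420.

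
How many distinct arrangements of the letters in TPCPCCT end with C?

Fix C in the last position and arrange the remaining 6 letters.
Those 6 letters have C appearing twice, P appearing twice, and T appearing twice, giving (6)!/(2!·2!·2!) = 90.

90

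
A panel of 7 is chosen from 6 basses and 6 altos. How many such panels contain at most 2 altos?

Split by how many altos are chosen (0 through 2).
Sum: C(6,0)·C(6,7) + C(6,1)·C(6,6) + C(6,2)·C(6,5) = 0 + 6 + 90 = 96.

96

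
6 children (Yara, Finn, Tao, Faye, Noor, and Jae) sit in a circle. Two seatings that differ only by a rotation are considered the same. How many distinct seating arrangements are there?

120

Fix one person's seat to break rotational symmetry; the remaining 5 people can be arranged in (5)! = 120 ways.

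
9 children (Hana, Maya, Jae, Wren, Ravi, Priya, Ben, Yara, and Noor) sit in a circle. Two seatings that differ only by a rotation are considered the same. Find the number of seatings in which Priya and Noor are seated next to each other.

10080

Glue Priya and Noor into a block (2 internal orders). Seating 8 units around a circle gives (7)! arrangements.
So 2 × (7)! = 2 × 5040 = 10080.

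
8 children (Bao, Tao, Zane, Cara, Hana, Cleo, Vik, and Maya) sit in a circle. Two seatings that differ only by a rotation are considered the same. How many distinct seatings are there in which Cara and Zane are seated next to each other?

Glue Cara and Zane into a block (2 internal orders). Seating 7 units around a circle gives (6)! arrangements.
So 2 × (6)! = 2 × 720 = 1440.

1440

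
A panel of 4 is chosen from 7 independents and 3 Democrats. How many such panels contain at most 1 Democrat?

140

Split by how many Democrats are chosen (0 through 1).
Sum: C(3,0)·C(7,4) + C(3,1)·C(7,3) = 35 + 105 = 140.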